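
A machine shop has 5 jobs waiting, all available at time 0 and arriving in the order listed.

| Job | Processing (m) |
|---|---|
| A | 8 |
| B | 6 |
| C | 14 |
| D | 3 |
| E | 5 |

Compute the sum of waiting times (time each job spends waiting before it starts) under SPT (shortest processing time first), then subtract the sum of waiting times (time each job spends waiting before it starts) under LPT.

SPT (increasing processing time): D E B A C.
D: waits 0, runs 0→3
E: waits 3, runs 3→8
B: waits 8, runs 8→14
A: waits 14, runs 14→22
C: waits 22, runs 22→36
Sum = 0+3+8+14+22 = 47.
LPT (decreasing processing time): C A B E D.
C: waits 0, runs 0→14
A: waits 14, runs 14→22
B: waits 22, runs 22→28
E: waits 28, runs 28→33
D: waits 33, runs 33→36
Sum = 0+14+22+28+33 = 97.
Difference = 47 − 97 = -50.

-50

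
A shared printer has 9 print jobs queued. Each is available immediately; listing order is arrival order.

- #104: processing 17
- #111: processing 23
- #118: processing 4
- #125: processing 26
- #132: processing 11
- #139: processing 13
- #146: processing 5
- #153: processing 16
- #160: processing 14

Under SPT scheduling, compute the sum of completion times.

SPT (increasing processing time): #118 #146 #132 #139 #160 #153 #104 #111 #125.
#118: 0→4
#146: 4→9
#132: 9→20
#139: 20→33
#160: 33→47
#153: 47→63
#104: 63→80
#111: 80→103
#125: 103→129
Sum = 4+9+20+33+47+63+80+103+129 = 488.

488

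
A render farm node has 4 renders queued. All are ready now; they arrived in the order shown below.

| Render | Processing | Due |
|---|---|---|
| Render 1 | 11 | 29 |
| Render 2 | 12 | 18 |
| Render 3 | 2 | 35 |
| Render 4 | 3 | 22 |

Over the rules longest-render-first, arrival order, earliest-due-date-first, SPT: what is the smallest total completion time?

51

LPT (decreasing processing time): Render 2 Render 1 Render 4 Render 3.
Render 2: 0→12
Render 1: 12→23
Render 4: 23→26
Render 3: 26→28
Sum = 12+23+26+28 = 89.
FIFO (arrival order): Render 1 Render 2 Render 3 Render 4.
Render 1: 0→11
Render 2: 11→23
Render 3: 23→25
Render 4: 25→28
Sum = 11+23+25+28 = 87.
EDD (increasing due date): Render 2 Render 4 Render 1 Render 3.
Render 2: 0→12
Render 4: 12→15
Render 1: 15→26
Render 3: 26→28
Sum = 12+15+26+28 = 81.
SPT (increasing processing time): Render 3 Render 4 Render 1 Render 2.
Render 3: 0→2
Render 4: 2→5
Render 1: 5→16
Render 2: 16→28
Sum = 2+5+16+28 = 51.
LPT 89, FIFO 87, EDD 81, SPT 51 → minimum 51.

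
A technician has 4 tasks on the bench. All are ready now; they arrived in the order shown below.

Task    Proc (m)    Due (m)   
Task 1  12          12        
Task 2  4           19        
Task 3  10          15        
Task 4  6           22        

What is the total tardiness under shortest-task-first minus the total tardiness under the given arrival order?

SPT (increasing processing time): Task 2 Task 4 Task 3 Task 1.
Task 2: 0→4, due 19, tardiness 0
Task 4: 4→10, due 22, tardiness 0
Task 3: 10→20, due 15, tardiness 5
Task 1: 20→32, due 12, tardiness 20
Sum = 0+0+5+20 = 25.
FIFO (arrival order): Task 1 Task 2 Task 3 Task 4.
Task 1: 0→12, due 12, tardiness 0
Task 2: 12→16, due 19, tardiness 0
Task 3: 16→26, due 15, tardiness 11
Task 4: 26→32, due 22, tardiness 10
Sum = 0+0+11+10 = 21.
Difference = 25 − 21 = 4.

4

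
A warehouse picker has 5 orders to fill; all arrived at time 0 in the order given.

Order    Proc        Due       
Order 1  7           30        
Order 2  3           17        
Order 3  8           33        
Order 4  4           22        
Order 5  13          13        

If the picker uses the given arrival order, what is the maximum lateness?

FIFO (arrival order): Order 1 Order 2 Order 3 Order 4 Order 5.
Order 1: 0→7, due 30, lateness -23
Order 2: 7→10, due 17, lateness -7
Order 3: 10→18, due 33, lateness -15
Order 4: 18→22, due 22, lateness 0
Order 5: 22→35, due 13, lateness 22
Maximum = 22.

22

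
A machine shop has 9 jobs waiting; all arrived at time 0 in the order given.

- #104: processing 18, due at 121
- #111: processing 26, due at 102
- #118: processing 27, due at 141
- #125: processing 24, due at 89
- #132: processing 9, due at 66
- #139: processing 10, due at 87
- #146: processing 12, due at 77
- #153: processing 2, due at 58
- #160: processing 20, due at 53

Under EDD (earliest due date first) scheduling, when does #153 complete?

EDD (increasing due date): #160 #153 #132 #146 #139 #125 #111 #104 #118.
#160: 0→20
#153: 20→22

22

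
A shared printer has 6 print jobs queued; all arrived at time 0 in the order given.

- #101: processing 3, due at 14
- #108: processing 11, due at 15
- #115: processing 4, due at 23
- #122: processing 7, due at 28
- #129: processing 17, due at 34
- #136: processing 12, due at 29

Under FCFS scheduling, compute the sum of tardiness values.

FIFO (arrival order): #101 #108 #115 #122 #129 #136.
#101: 0→3, due 14, tardiness 0
#108: 3→14, due 15, tardiness 0
#115: 14→18, due 23, tardiness 0
#122: 18→25, due 28, tardiness 0
#129: 25→42, due 34, tardiness 8
#136: 42→54, due 29, tardiness 25
Sum = 0+0+0+0+8+25 = 33.

33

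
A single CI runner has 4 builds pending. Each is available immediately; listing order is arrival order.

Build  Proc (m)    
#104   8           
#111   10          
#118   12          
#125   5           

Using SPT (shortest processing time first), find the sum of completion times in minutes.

SPT (increasing processing time): #125 #104 #111 #118.
#125: 0→5
#104: 5→13
#111: 13→23
#118: 23→35
Sum = 5+13+23+35 = 76.

76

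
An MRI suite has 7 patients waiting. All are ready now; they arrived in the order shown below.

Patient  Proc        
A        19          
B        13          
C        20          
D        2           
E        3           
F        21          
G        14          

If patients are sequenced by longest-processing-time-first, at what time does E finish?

LPT (decreasing processing time): F C A G B E D.
F: 0→21
C: 21→41
A: 41→60
G: 60→74
B: 74→87
E: 87→90

90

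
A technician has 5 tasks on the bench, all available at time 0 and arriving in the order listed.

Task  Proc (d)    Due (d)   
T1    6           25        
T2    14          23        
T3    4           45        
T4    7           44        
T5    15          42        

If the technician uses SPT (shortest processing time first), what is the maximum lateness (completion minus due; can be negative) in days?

SPT (increasing processing time): T3 T1 T4 T2 T5.
T3: 0→4, due 45, lateness -41
T1: 4→10, due 25, lateness -15
T4: 10→17, due 44, lateness -27
T2: 17→31, due 23, lateness 8
T5: 31→46, due 42, lateness 4
Maximum = 8.

8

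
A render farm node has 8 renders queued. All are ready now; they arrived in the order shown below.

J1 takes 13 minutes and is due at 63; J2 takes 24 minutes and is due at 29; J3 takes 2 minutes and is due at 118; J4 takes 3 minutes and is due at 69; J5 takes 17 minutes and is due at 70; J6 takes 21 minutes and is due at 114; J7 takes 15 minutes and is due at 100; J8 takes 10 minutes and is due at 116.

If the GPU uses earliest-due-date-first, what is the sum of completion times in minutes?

531

EDD (increasing due date): J2 J1 J4 J5 J7 J6 J8 J3.
J2: 0→24
J1: 24→37
J4: 37→40
J5: 40→57
J7: 57→72
J6: 72→93
J8: 93→103
J3: 103→105
Sum = 24+37+40+57+72+93+103+105 = 531.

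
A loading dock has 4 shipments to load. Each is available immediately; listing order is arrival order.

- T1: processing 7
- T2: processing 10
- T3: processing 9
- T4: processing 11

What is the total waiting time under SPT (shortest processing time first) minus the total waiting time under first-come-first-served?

-1

SPT (increasing processing time): T1 T3 T2 T4.
T1: waits 0, runs 0→7
T3: waits 7, runs 7→16
T2: waits 16, runs 16→26
T4: waits 26, runs 26→37
Sum = 0+7+16+26 = 49.
FIFO (arrival order): T1 T2 T3 T4.
T1: waits 0, runs 0→7
T2: waits 7, runs 7→17
T3: waits 17, runs 17→26
T4: waits 26, runs 26→37
Sum = 0+7+17+26 = 50.
Difference = 49 − 50 = -1.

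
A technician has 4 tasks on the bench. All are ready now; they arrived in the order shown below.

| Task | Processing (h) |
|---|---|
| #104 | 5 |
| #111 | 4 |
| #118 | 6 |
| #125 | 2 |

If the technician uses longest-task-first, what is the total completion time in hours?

49

LPT (decreasing processing time): #118 #104 #111 #125.
#118: 0→6
#104: 6→11
#111: 11→15
#125: 15→17
Sum = 6+11+15+17 = 49.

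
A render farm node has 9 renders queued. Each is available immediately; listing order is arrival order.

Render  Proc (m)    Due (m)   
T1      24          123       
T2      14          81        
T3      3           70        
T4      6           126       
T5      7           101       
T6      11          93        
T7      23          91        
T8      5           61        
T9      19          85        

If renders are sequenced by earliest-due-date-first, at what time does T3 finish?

EDD (increasing due date): T8 T3 T2 T9 T7 T6 T5 T1 T4.
T8: 0→5
T3: 5→8

8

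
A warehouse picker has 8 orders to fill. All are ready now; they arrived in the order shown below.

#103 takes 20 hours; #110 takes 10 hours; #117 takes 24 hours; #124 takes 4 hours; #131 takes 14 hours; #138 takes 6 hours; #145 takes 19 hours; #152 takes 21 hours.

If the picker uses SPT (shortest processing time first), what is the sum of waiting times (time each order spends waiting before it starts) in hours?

SPT (increasing processing time): #124 #138 #110 #131 #145 #103 #152 #117.
#124: waits 0, runs 0→4
#138: waits 4, runs 4→10
#110: waits 10, runs 10→20
#131: waits 20, runs 20→34
#145: waits 34, runs 34→53
#103: waits 53, runs 53→73
#152: waits 73, runs 73→94
#117: waits 94, runs 94→118
Sum = 0+4+10+20+34+53+73+94 = 288.

288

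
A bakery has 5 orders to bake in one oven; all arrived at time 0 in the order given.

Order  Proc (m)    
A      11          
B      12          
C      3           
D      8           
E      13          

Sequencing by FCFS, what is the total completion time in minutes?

141

FIFO (arrival order): A B C D E.
A: 0→11
B: 11→23
C: 23→26
D: 26→34
E: 34→47
Sum = 11+23+26+34+47 = 141.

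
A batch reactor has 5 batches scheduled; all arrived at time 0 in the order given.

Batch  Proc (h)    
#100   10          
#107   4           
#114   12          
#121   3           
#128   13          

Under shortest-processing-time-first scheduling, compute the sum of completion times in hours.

SPT (increasing processing time): #121 #107 #100 #114 #128.
#121: 0→3
#107: 3→7
#100: 7→17
#114: 17→29
#128: 29→42
Sum = 3+7+17+29+42 = 98.

98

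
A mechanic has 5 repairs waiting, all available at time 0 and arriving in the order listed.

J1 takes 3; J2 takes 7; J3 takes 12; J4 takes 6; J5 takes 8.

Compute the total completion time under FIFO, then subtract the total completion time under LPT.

-29

FIFO (arrival order): J1 J2 J3 J4 J5.
J1: 0→3
J2: 3→10
J3: 10→22
J4: 22→28
J5: 28→36
Sum = 3+10+22+28+36 = 99.
LPT (decreasing processing time): J3 J5 J2 J4 J1.
J3: 0→12
J5: 12→20
J2: 20→27
J4: 27→33
J1: 33→36
Sum = 12+20+27+33+36 = 128.
Difference = 99 − 128 = -29.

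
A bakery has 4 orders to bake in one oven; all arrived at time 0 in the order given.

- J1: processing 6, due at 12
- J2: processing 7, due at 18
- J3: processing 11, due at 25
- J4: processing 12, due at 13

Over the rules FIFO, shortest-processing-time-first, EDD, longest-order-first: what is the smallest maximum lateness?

11

FIFO (arrival order): J1 J2 J3 J4.
J1: 0→6, due 12, lateness -6
J2: 6→13, due 18, lateness -5
J3: 13→24, due 25, lateness -1
J4: 24→36, due 13, lateness 23
Maximum = 23.
SPT (increasing processing time): J1 J2 J3 J4.
J1: 0→6, due 12, lateness -6
J2: 6→13, due 18, lateness -5
J3: 13→24, due 25, lateness -1
J4: 24→36, due 13, lateness 23
Maximum = 23.
EDD (increasing due date): J1 J4 J2 J3.
J1: 0→6, due 12, lateness -6
J4: 6→18, due 13, lateness 5
J2: 18→25, due 18, lateness 7
J3: 25→36, due 25, lateness 11
Maximum = 11.
LPT (decreasing processing time): J4 J3 J2 J1.
J4: 0→12, due 13, lateness -1
J3: 12→23, due 25, lateness -2
J2: 23→30, due 18, lateness 12
J1: 30→36, due 12, lateness 24
Maximum = 24.
FIFO 23, SPT 23, EDD 11, LPT 24 → minimum 11.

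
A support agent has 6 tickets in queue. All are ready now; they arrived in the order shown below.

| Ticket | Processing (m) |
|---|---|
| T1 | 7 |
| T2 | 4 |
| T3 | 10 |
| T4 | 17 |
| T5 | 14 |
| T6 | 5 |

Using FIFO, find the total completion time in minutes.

186

FIFO (arrival order): T1 T2 T3 T4 T5 T6.
T1: 0→7
T2: 7→11
T3: 11→21
T4: 21→38
T5: 38→52
T6: 52→57
Sum = 7+11+21+38+52+57 = 186.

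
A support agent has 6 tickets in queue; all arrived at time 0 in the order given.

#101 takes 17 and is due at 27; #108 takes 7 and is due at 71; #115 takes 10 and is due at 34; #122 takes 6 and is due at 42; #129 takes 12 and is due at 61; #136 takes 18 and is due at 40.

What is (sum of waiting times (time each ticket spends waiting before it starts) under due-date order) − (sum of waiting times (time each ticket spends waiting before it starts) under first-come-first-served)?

EDD (increasing due date): #101 #115 #136 #122 #129 #108.
#101: waits 0, runs 0→17
#115: waits 17, runs 17→27
#136: waits 27, runs 27→45
#122: waits 45, runs 45→51
#129: waits 51, runs 51→63
#108: waits 63, runs 63→70
Sum = 0+17+27+45+51+63 = 203.
FIFO (arrival order): #101 #108 #115 #122 #129 #136.
#101: waits 0, runs 0→17
#108: waits 17, runs 17→24
#115: waits 24, runs 24→34
#122: waits 34, runs 34→40
#129: waits 40, runs 40→52
#136: waits 52, runs 52→70
Sum = 0+17+24+34+40+52 = 167.
Difference = 203 − 167 = 36.

36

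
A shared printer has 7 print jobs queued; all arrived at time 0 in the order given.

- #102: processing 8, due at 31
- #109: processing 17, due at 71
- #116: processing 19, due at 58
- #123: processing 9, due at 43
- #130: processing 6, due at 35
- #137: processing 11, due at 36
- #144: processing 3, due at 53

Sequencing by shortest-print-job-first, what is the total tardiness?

SPT (increasing processing time): #144 #130 #102 #123 #137 #109 #116.
#144: 0→3, due 53, tardiness 0
#130: 3→9, due 35, tardiness 0
#102: 9→17, due 31, tardiness 0
#123: 17→26, due 43, tardiness 0
#137: 26→37, due 36, tardiness 1
#109: 37→54, due 71, tardiness 0
#116: 54→73, due 58, tardiness 15
Sum = 0+0+0+0+1+0+15 = 16.

16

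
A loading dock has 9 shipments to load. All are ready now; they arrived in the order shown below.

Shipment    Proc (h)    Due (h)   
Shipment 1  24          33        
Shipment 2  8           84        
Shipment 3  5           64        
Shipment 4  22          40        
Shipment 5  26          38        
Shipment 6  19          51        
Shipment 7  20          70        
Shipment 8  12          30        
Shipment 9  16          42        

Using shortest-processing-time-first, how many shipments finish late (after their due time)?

5

SPT (increasing processing time): Shipment 3 Shipment 2 Shipment 8 Shipment 9 Shipment 6 Shipment 7 Shipment 4 Shipment 1 Shipment 5.
Shipment 3: 0→5, due 64, tardiness 0
Shipment 2: 5→13, due 84, tardiness 0
Shipment 8: 13→25, due 30, tardiness 0
Shipment 9: 25→41, due 42, tardiness 0
Shipment 6: 41→60, due 51, tardiness 9
Shipment 7: 60→80, due 70, tardiness 10
Shipment 4: 80→102, due 40, tardiness 62
Shipment 1: 102→126, due 33, tardiness 93
Shipment 5: 126→152, due 38, tardiness 114
Late shipments: 5.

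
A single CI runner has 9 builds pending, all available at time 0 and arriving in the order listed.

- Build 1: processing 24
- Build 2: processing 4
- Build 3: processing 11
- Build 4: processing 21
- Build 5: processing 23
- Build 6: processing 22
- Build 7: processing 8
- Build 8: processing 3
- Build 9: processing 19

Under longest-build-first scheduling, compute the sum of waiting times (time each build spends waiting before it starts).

LPT (decreasing processing time): Build 1 Build 5 Build 6 Build 4 Build 9 Build 3 Build 7 Build 2 Build 8.
Build 1: waits 0, runs 0→24
Build 5: waits 24, runs 24→47
Build 6: waits 47, runs 47→69
Build 4: waits 69, runs 69→90
Build 9: waits 90, runs 90→109
Build 3: waits 109, runs 109→120
Build 7: waits 120, runs 120→128
Build 2: waits 128, runs 128→132
Build 8: waits 132, runs 132→135
Sum = 0+24+47+69+90+109+120+128+132 = 719.

719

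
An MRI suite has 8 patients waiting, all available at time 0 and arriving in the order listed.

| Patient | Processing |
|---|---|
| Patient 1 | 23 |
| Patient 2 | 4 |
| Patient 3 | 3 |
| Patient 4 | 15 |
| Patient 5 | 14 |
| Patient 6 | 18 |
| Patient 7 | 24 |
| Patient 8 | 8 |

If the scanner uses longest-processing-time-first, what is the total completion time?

627

LPT (decreasing processing time): Patient 7 Patient 1 Patient 6 Patient 4 Patient 5 Patient 8 Patient 2 Patient 3.
Patient 7: 0→24
Patient 1: 24→47
Patient 6: 47→65
Patient 4: 65→80
Patient 5: 80→94
Patient 8: 94→102
Patient 2: 102→106
Patient 3: 106→109
Sum = 24+47+65+80+94+102+106+109 = 627.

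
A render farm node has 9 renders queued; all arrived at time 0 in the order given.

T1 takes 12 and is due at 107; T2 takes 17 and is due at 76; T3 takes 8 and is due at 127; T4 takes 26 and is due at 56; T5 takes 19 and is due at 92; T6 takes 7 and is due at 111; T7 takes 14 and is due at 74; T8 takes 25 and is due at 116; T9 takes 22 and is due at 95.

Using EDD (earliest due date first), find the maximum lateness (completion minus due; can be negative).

26

EDD (increasing due date): T4 T7 T2 T5 T9 T1 T6 T8 T3.
T4: 0→26, due 56, lateness -30
T7: 26→40, due 74, lateness -34
T2: 40→57, due 76, lateness -19
T5: 57→76, due 92, lateness -16
T9: 76→98, due 95, lateness 3
T1: 98→110, due 107, lateness 3
T6: 110→117, due 111, lateness 6
T8: 117→142, due 116, lateness 26
T3: 142→150, due 127, lateness 23
Maximum = 26.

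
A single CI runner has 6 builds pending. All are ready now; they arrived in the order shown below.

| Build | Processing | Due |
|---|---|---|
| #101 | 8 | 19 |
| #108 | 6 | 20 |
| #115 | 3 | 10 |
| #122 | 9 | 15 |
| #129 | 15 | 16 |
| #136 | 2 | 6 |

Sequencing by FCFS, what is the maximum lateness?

37

FIFO (arrival order): #101 #108 #115 #122 #129 #136.
#101: 0→8, due 19, lateness -11
#108: 8→14, due 20, lateness -6
#115: 14→17, due 10, lateness 7
#122: 17→26, due 15, lateness 11
#129: 26→41, due 16, lateness 25
#136: 41→43, due 6, lateness 37
Maximum = 37.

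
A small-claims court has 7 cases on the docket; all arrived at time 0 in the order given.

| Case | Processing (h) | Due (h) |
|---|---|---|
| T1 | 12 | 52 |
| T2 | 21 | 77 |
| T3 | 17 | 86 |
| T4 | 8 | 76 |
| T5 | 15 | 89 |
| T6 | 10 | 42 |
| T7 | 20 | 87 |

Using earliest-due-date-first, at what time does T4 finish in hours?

30

EDD (increasing due date): T6 T1 T4 T2 T3 T7 T5.
T6: 0→10
T1: 10→22
T4: 22→30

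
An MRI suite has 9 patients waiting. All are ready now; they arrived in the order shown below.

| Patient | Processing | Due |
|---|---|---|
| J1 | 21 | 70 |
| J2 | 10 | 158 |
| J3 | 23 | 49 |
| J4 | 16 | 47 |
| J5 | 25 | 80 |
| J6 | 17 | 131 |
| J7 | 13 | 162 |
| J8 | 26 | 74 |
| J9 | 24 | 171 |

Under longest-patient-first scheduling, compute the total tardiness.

LPT (decreasing processing time): J8 J5 J9 J3 J1 J6 J4 J7 J2.
J8: 0→26, due 74, tardiness 0
J5: 26→51, due 80, tardiness 0
J9: 51→75, due 171, tardiness 0
J3: 75→98, due 49, tardiness 49
J1: 98→119, due 70, tardiness 49
J6: 119→136, due 131, tardiness 5
J4: 136→152, due 47, tardiness 105
J7: 152→165, due 162, tardiness 3
J2: 165→175, due 158, tardiness 17
Sum = 0+0+0+49+49+5+105+3+17 = 228.

228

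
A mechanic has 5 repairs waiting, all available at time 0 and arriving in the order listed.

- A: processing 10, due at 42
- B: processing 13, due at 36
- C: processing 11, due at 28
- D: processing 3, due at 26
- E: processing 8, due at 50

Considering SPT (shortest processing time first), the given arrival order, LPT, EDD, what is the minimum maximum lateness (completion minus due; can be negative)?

SPT (increasing processing time): D E A C B.
D: 0→3, due 26, lateness -23
E: 3→11, due 50, lateness -39
A: 11→21, due 42, lateness -21
C: 21→32, due 28, lateness 4
B: 32→45, due 36, lateness 9
Maximum = 9.
FIFO (arrival order): A B C D E.
A: 0→10, due 42, lateness -32
B: 10→23, due 36, lateness -13
C: 23→34, due 28, lateness 6
D: 34→37, due 26, lateness 11
E: 37→45, due 50, lateness -5
Maximum = 11.
LPT (decreasing processing time): B C A E D.
B: 0→13, due 36, lateness -23
C: 13→24, due 28, lateness -4
A: 24→34, due 42, lateness -8
E: 34→42, due 50, lateness -8
D: 42→45, due 26, lateness 19
Maximum = 19.
EDD (increasing due date): D C B A E.
D: 0→3, due 26, lateness -23
C: 3→14, due 28, lateness -14
B: 14→27, due 36, lateness -9
A: 27→37, due 42, lateness -5
E: 37→45, due 50, lateness -5
Maximum = -5.
SPT 9, FIFO 11, LPT 19, EDD -5 → minimum -5.

-5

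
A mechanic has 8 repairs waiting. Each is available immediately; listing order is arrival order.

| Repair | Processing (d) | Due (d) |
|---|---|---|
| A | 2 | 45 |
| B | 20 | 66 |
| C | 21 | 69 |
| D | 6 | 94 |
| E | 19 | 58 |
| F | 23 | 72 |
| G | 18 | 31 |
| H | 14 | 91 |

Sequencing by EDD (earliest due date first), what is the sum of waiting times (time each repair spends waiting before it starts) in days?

EDD (increasing due date): G A E B C F H D.
G: waits 0, runs 0→18
A: waits 18, runs 18→20
E: waits 20, runs 20→39
B: waits 39, runs 39→59
C: waits 59, runs 59→80
F: waits 80, runs 80→103
H: waits 103, runs 103→117
D: waits 117, runs 117→123
Sum = 0+18+20+39+59+80+103+117 = 436.

436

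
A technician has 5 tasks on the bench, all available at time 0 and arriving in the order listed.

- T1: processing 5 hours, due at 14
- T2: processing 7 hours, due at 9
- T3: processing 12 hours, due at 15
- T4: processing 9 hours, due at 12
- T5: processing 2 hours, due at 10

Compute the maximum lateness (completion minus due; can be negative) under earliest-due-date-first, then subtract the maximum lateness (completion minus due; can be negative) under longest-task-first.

EDD (increasing due date): T2 T5 T4 T1 T3.
T2: 0→7, due 9, lateness -2
T5: 7→9, due 10, lateness -1
T4: 9→18, due 12, lateness 6
T1: 18→23, due 14, lateness 9
T3: 23→35, due 15, lateness 20
Maximum = 20.
LPT (decreasing processing time): T3 T4 T2 T1 T5.
T3: 0→12, due 15, lateness -3
T4: 12→21, due 12, lateness 9
T2: 21→28, due 9, lateness 19
T1: 28→33, due 14, lateness 19
T5: 33→35, due 10, lateness 25
Maximum = 25.
Difference = 20 − 25 = -5.

-5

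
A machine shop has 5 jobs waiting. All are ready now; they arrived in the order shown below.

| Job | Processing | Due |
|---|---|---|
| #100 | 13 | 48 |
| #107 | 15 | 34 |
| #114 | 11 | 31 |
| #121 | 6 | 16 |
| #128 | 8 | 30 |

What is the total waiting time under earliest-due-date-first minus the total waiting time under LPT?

EDD (increasing due date): #121 #128 #114 #107 #100.
#121: waits 0, runs 0→6
#128: waits 6, runs 6→14
#114: waits 14, runs 14→25
#107: waits 25, runs 25→40
#100: waits 40, runs 40→53
Sum = 0+6+14+25+40 = 85.
LPT (decreasing processing time): #107 #100 #114 #128 #121.
#107: waits 0, runs 0→15
#100: waits 15, runs 15→28
#114: waits 28, runs 28→39
#128: waits 39, runs 39→47
#121: waits 47, runs 47→53
Sum = 0+15+28+39+47 = 129.
Difference = 85 − 129 = -44.

-44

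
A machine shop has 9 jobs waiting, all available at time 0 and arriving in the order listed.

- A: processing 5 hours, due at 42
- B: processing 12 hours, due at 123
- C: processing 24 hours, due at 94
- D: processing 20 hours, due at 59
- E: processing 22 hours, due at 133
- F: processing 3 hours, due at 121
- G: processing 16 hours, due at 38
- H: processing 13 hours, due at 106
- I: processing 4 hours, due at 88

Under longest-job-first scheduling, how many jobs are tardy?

LPT (decreasing processing time): C E D G H B A I F.
C: 0→24, due 94, tardiness 0
E: 24→46, due 133, tardiness 0
D: 46→66, due 59, tardiness 7
G: 66→82, due 38, tardiness 44
H: 82→95, due 106, tardiness 0
B: 95→107, due 123, tardiness 0
A: 107→112, due 42, tardiness 70
I: 112→116, due 88, tardiness 28
F: 116→119, due 121, tardiness 0
Late jobs: 4.

4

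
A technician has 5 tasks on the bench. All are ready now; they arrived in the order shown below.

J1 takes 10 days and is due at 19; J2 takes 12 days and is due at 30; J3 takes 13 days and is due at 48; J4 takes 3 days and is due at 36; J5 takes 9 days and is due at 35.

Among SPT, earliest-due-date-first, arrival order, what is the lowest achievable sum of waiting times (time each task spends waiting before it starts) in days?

71

SPT (increasing processing time): J4 J5 J1 J2 J3.
J4: waits 0, runs 0→3
J5: waits 3, runs 3→12
J1: waits 12, runs 12→22
J2: waits 22, runs 22→34
J3: waits 34, runs 34→47
Sum = 0+3+12+22+34 = 71.
EDD (increasing due date): J1 J2 J5 J4 J3.
J1: waits 0, runs 0→10
J2: waits 10, runs 10→22
J5: waits 22, runs 22→31
J4: waits 31, runs 31→34
J3: waits 34, runs 34→47
Sum = 0+10+22+31+34 = 97.
FIFO (arrival order): J1 J2 J3 J4 J5.
J1: waits 0, runs 0→10
J2: waits 10, runs 10→22
J3: waits 22, runs 22→35
J4: waits 35, runs 35→38
J5: waits 38, runs 38→47
Sum = 0+10+22+35+38 = 105.
SPT 71, EDD 97, FIFO 105 → minimum 71.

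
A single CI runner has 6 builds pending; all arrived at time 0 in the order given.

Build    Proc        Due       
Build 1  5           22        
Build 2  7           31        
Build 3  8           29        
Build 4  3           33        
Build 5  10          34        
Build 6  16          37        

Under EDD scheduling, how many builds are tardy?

EDD (increasing due date): Build 1 Build 3 Build 2 Build 4 Build 5 Build 6.
Build 1: 0→5, due 22, tardiness 0
Build 3: 5→13, due 29, tardiness 0
Build 2: 13→20, due 31, tardiness 0
Build 4: 20→23, due 33, tardiness 0
Build 5: 23→33, due 34, tardiness 0
Build 6: 33→49, due 37, tardiness 12
Late builds: 1.

1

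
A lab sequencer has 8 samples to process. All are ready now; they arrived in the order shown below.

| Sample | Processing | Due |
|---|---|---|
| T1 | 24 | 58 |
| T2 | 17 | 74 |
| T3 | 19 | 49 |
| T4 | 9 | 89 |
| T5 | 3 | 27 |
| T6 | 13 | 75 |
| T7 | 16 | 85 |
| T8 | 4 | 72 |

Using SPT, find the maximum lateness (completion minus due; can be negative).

47

SPT (increasing processing time): T5 T8 T4 T6 T7 T2 T3 T1.
T5: 0→3, due 27, lateness -24
T8: 3→7, due 72, lateness -65
T4: 7→16, due 89, lateness -73
T6: 16→29, due 75, lateness -46
T7: 29→45, due 85, lateness -40
T2: 45→62, due 74, lateness -12
T3: 62→81, due 49, lateness 32
T1: 81→105, due 58, lateness 47
Maximum = 47.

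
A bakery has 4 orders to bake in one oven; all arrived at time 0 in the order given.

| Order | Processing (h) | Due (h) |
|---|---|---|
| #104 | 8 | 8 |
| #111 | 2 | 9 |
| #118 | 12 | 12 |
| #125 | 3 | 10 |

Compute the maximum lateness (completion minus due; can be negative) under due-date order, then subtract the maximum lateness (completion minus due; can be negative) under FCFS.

EDD (increasing due date): #104 #111 #125 #118.
#104: 0→8, due 8, lateness 0
#111: 8→10, due 9, lateness 1
#125: 10→13, due 10, lateness 3
#118: 13→25, due 12, lateness 13
Maximum = 13.
FIFO (arrival order): #104 #111 #118 #125.
#104: 0→8, due 8, lateness 0
#111: 8→10, due 9, lateness 1
#118: 10→22, due 12, lateness 10
#125: 22→25, due 10, lateness 15
Maximum = 15.
Difference = 13 − 15 = -2.

-2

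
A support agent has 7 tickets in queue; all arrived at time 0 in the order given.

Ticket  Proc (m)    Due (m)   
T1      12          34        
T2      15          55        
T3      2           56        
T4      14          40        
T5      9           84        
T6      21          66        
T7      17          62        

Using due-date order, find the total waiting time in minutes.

EDD (increasing due date): T1 T4 T2 T3 T7 T6 T5.
T1: waits 0, runs 0→12
T4: waits 12, runs 12→26
T2: waits 26, runs 26→41
T3: waits 41, runs 41→43
T7: waits 43, runs 43→60
T6: waits 60, runs 60→81
T5: waits 81, runs 81→90
Sum = 0+12+26+41+43+60+81 = 263.

263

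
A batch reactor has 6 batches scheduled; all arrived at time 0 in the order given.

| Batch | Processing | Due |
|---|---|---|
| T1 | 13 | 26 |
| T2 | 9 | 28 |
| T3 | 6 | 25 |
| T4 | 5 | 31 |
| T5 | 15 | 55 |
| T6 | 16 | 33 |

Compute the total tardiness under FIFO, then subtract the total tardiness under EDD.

9

FIFO (arrival order): T1 T2 T3 T4 T5 T6.
T1: 0→13, due 26, tardiness 0
T2: 13→22, due 28, tardiness 0
T3: 22→28, due 25, tardiness 3
T4: 28→33, due 31, tardiness 2
T5: 33→48, due 55, tardiness 0
T6: 48→64, due 33, tardiness 31
Sum = 0+0+3+2+0+31 = 36.
EDD (increasing due date): T3 T1 T2 T4 T6 T5.
T3: 0→6, due 25, tardiness 0
T1: 6→19, due 26, tardiness 0
T2: 19→28, due 28, tardiness 0
T4: 28→33, due 31, tardiness 2
T6: 33→49, due 33, tardiness 16
T5: 49→64, due 55, tardiness 9
Sum = 0+0+0+2+16+9 = 27.
Difference = 36 − 27 = 9.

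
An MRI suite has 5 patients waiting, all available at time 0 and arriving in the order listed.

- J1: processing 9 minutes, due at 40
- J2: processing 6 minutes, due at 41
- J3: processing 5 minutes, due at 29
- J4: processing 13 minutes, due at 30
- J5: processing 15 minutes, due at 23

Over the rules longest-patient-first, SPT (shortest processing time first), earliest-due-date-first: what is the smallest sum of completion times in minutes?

LPT (decreasing processing time): J5 J4 J1 J2 J3.
J5: 0→15
J4: 15→28
J1: 28→37
J2: 37→43
J3: 43→48
Sum = 15+28+37+43+48 = 171.
SPT (increasing processing time): J3 J2 J1 J4 J5.
J3: 0→5
J2: 5→11
J1: 11→20
J4: 20→33
J5: 33→48
Sum = 5+11+20+33+48 = 117.
EDD (increasing due date): J5 J3 J4 J1 J2.
J5: 0→15
J3: 15→20
J4: 20→33
J1: 33→42
J2: 42→48
Sum = 15+20+33+42+48 = 158.
LPT 171, SPT 117, EDD 158 → minimum 117.

117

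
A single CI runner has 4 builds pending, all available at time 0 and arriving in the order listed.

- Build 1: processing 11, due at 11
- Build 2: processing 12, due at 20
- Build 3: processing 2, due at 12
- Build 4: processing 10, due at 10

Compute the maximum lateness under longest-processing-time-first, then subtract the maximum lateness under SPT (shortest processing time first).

8

LPT (decreasing processing time): Build 2 Build 1 Build 4 Build 3.
Build 2: 0→12, due 20, lateness -8
Build 1: 12→23, due 11, lateness 12
Build 4: 23→33, due 10, lateness 23
Build 3: 33→35, due 12, lateness 23
Maximum = 23.
SPT (increasing processing time): Build 3 Build 4 Build 1 Build 2.
Build 3: 0→2, due 12, lateness -10
Build 4: 2→12, due 10, lateness 2
Build 1: 12→23, due 11, lateness 12
Build 2: 23→35, due 20, lateness 15
Maximum = 15.
Difference = 23 − 15 = 8.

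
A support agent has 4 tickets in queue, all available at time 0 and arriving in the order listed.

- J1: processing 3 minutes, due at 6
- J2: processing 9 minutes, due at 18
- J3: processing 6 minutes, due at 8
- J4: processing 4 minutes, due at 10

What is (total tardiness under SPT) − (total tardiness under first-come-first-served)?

SPT (increasing processing time): J1 J4 J3 J2.
J1: 0→3, due 6, tardiness 0
J4: 3→7, due 10, tardiness 0
J3: 7→13, due 8, tardiness 5
J2: 13→22, due 18, tardiness 4
Sum = 0+0+5+4 = 9.
FIFO (arrival order): J1 J2 J3 J4.
J1: 0→3, due 6, tardiness 0
J2: 3→12, due 18, tardiness 0
J3: 12→18, due 8, tardiness 10
J4: 18→22, due 10, tardiness 12
Sum = 0+0+10+12 = 22.
Difference = 9 − 22 = -13.

-13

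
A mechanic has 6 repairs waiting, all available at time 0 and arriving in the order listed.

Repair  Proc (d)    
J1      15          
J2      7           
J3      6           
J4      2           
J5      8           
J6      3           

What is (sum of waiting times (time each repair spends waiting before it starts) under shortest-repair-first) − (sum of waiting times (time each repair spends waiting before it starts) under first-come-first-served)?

SPT (increasing processing time): J4 J6 J3 J2 J5 J1.
J4: waits 0, runs 0→2
J6: waits 2, runs 2→5
J3: waits 5, runs 5→11
J2: waits 11, runs 11→18
J5: waits 18, runs 18→26
J1: waits 26, runs 26→41
Sum = 0+2+5+11+18+26 = 62.
FIFO (arrival order): J1 J2 J3 J4 J5 J6.
J1: waits 0, runs 0→15
J2: waits 15, runs 15→22
J3: waits 22, runs 22→28
J4: waits 28, runs 28→30
J5: waits 30, runs 30→38
J6: waits 38, runs 38→41
Sum = 0+15+22+28+30+38 = 133.
Difference = 62 − 133 = -71.

-71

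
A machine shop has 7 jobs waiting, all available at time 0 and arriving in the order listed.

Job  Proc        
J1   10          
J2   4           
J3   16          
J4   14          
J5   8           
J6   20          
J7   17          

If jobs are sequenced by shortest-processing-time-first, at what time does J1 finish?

SPT (increasing processing time): J2 J5 J1 J4 J3 J7 J6.
J2: 0→4
J5: 4→12
J1: 12→22

22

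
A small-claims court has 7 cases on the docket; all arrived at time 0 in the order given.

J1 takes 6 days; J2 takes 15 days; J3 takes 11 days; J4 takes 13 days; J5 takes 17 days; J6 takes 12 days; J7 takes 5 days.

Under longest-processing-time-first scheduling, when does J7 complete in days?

LPT (decreasing processing time): J5 J2 J4 J6 J3 J1 J7.
J5: 0→17
J2: 17→32
J4: 32→45
J6: 45→57
J3: 57→68
J1: 68→74
J7: 74→79

79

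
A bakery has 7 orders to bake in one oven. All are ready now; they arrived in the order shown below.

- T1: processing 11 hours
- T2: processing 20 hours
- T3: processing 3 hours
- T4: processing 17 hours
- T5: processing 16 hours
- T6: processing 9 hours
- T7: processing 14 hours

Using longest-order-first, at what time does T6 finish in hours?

LPT (decreasing processing time): T2 T4 T5 T7 T1 T6 T3.
T2: 0→20
T4: 20→37
T5: 37→53
T7: 53→67
T1: 67→78
T6: 78→87

87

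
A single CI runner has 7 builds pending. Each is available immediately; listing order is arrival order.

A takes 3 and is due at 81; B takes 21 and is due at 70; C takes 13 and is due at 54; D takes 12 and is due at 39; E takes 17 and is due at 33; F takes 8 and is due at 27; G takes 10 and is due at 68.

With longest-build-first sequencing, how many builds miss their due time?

LPT (decreasing processing time): B E C D G F A.
B: 0→21, due 70, tardiness 0
E: 21→38, due 33, tardiness 5
C: 38→51, due 54, tardiness 0
D: 51→63, due 39, tardiness 24
G: 63→73, due 68, tardiness 5
F: 73→81, due 27, tardiness 54
A: 81→84, due 81, tardiness 3
Late builds: 5.

5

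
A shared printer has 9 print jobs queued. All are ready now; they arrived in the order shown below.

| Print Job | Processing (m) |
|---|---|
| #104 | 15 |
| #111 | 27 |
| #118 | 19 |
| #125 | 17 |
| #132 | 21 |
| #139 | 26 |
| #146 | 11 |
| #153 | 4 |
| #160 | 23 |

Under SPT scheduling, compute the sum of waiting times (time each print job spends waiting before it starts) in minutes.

495

SPT (increasing processing time): #153 #146 #104 #125 #118 #132 #160 #139 #111.
#153: waits 0, runs 0→4
#146: waits 4, runs 4→15
#104: waits 15, runs 15→30
#125: waits 30, runs 30→47
#118: waits 47, runs 47→66
#132: waits 66, runs 66→87
#160: waits 87, runs 87→110
#139: waits 110, runs 110→136
#111: waits 136, runs 136→163
Sum = 0+4+15+30+47+66+87+110+136 = 495.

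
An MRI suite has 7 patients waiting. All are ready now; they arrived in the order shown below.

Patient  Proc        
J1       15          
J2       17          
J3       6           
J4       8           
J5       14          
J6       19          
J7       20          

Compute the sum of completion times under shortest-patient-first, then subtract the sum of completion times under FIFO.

SPT (increasing processing time): J3 J4 J5 J1 J2 J6 J7.
J3: 0→6
J4: 6→14
J5: 14→28
J1: 28→43
J2: 43→60
J6: 60→79
J7: 79→99
Sum = 6+14+28+43+60+79+99 = 329.
FIFO (arrival order): J1 J2 J3 J4 J5 J6 J7.
J1: 0→15
J2: 15→32
J3: 32→38
J4: 38→46
J5: 46→60
J6: 60→79
J7: 79→99
Sum = 15+32+38+46+60+79+99 = 369.
Difference = 329 − 369 = -40.

-40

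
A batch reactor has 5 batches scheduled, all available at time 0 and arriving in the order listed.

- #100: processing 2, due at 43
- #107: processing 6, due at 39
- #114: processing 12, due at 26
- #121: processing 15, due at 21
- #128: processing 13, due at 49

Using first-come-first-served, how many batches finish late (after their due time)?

1

FIFO (arrival order): #100 #107 #114 #121 #128.
#100: 0→2, due 43, tardiness 0
#107: 2→8, due 39, tardiness 0
#114: 8→20, due 26, tardiness 0
#121: 20→35, due 21, tardiness 14
#128: 35→48, due 49, tardiness 0
Late batches: 1.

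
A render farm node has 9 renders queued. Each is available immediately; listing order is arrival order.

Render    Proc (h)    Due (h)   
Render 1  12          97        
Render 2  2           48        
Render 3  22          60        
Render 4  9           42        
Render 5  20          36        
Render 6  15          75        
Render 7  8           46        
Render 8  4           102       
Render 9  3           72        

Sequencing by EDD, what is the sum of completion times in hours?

515

EDD (increasing due date): Render 5 Render 4 Render 7 Render 2 Render 3 Render 9 Render 6 Render 1 Render 8.
Render 5: 0→20
Render 4: 20→29
Render 7: 29→37
Render 2: 37→39
Render 3: 39→61
Render 9: 61→64
Render 6: 64→79
Render 1: 79→91
Render 8: 91→95
Sum = 20+29+37+39+61+64+79+91+95 = 515.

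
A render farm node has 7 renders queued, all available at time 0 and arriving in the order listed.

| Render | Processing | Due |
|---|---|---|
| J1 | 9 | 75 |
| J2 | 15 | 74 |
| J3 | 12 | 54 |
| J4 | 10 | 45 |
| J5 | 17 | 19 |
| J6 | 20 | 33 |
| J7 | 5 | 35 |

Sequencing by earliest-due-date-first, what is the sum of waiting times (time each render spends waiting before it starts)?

291

EDD (increasing due date): J5 J6 J7 J4 J3 J2 J1.
J5: waits 0, runs 0→17
J6: waits 17, runs 17→37
J7: waits 37, runs 37→42
J4: waits 42, runs 42→52
J3: waits 52, runs 52→64
J2: waits 64, runs 64→79
J1: waits 79, runs 79→88
Sum = 0+17+37+42+52+64+79 = 291.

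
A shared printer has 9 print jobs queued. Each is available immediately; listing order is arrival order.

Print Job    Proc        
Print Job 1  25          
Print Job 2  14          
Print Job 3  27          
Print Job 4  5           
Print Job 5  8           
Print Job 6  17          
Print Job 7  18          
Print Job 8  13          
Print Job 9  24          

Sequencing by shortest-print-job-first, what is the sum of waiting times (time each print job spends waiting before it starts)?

SPT (increasing processing time): Print Job 4 Print Job 5 Print Job 8 Print Job 2 Print Job 6 Print Job 7 Print Job 9 Print Job 1 Print Job 3.
Print Job 4: waits 0, runs 0→5
Print Job 5: waits 5, runs 5→13
Print Job 8: waits 13, runs 13→26
Print Job 2: waits 26, runs 26→40
Print Job 6: waits 40, runs 40→57
Print Job 7: waits 57, runs 57→75
Print Job 9: waits 75, runs 75→99
Print Job 1: waits 99, runs 99→124
Print Job 3: waits 124, runs 124→151
Sum = 0+5+13+26+40+57+75+99+124 = 439.

439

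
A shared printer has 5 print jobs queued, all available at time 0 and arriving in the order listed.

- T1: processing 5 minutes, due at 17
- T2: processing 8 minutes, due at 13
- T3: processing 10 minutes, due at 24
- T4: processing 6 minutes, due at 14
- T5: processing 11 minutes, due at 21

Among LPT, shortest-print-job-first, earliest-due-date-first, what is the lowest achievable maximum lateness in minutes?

LPT (decreasing processing time): T5 T3 T2 T4 T1.
T5: 0→11, due 21, lateness -10
T3: 11→21, due 24, lateness -3
T2: 21→29, due 13, lateness 16
T4: 29→35, due 14, lateness 21
T1: 35→40, due 17, lateness 23
Maximum = 23.
SPT (increasing processing time): T1 T4 T2 T3 T5.
T1: 0→5, due 17, lateness -12
T4: 5→11, due 14, lateness -3
T2: 11→19, due 13, lateness 6
T3: 19→29, due 24, lateness 5
T5: 29→40, due 21, lateness 19
Maximum = 19.
EDD (increasing due date): T2 T4 T1 T5 T3.
T2: 0→8, due 13, lateness -5
T4: 8→14, due 14, lateness 0
T1: 14→19, due 17, lateness 2
T5: 19→30, due 21, lateness 9
T3: 30→40, due 24, lateness 16
Maximum = 16.
LPT 23, SPT 19, EDD 16 → minimum 16.

16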